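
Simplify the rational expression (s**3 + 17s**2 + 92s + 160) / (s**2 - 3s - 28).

(s**2 + 13s + 40)/(s - 7)

Repeated division with remainder:
  s**3 + 17s**2 + 92s + 160 = (s + 20)(s**2 - 3s - 28) + (180s + 720)
  s**2 - 3s - 28 = ((1/180)s - 7/180)(180s + 720) + (0)
Last nonzero remainder: 180s + 720. Dividing through by 180 gives the monic gcd s + 4.
Cancel s + 4 from numerator and denominator to get the reduced form.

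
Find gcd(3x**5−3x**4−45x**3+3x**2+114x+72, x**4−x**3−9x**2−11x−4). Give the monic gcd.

Euclidean algorithm in ℚ[x]:
  3x**5−3x**4−45x**3+3x**2+114x+72 = (3x)(x**4−x**3−9x**2−11x−4) + (−18x**3+36x**2+126x+72)
  x**4−x**3−9x**2−11x−4 = (−(1/18)x−1/18)(−18x**3+36x**2+126x+72) + (0)
Last nonzero remainder: −18x**3+36x**2+126x+72. Dividing through by −18 gives the monic gcd x**3−2x**2−7x−4.

x**3−2x**2−7x−4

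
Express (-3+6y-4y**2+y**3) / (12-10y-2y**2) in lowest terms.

(-3+3y-y**2)/(12+2y)

By polynomial division,
  y**3-4y**2+6y-3 = (-(1/2)y+9/2)(-2y**2-10y+12) + (57y-57)
  -2y**2-10y+12 = (-(2/57)y-4/19)(57y-57) + (0)
Last nonzero remainder: 57y-57. Dividing through by 57 gives the monic gcd y-1.
Cancel y-1 from numerator and denominator to get the reduced form.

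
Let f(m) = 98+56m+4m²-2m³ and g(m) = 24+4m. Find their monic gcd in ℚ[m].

Repeated division with remainder:
  -2m³+4m²+56m+98 = (-(1/2)m²+4m-10)(4m+24) + (338)
  4m+24 = ((2/169)m+12/169)(338) + (0)
The last nonzero remainder is the constant 338, so the polynomials are coprime and gcd = 1.

1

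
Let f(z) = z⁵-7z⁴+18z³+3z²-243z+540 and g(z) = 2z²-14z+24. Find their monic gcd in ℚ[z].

z²-7z+12

Apply the Euclidean algorithm:
  z⁵-7z⁴+18z³+3z²-243z+540 = ((1/2)z³+3z+45/2)(2z²-14z+24) + (0)
Last nonzero remainder: 2z²-14z+24. Dividing through by 2 gives the monic gcd z²-7z+12.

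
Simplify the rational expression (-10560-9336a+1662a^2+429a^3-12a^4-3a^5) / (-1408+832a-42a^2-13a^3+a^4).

(120+102a-21a^2-3a^3)/(16-10a+a^2)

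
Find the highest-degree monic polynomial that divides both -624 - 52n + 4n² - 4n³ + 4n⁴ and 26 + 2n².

By polynomial division,
  4n⁴ - 4n³ + 4n² - 52n - 624 = (2n² - 2n - 24)(2n² + 26) + (0)
Last nonzero remainder: 2n² + 26. Dividing through by 2 gives the monic gcd n² + 13.

13 + n²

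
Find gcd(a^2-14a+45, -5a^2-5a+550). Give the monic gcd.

Apply the Euclidean algorithm:
  a^2-14a+45 = (-1/5)(-5a^2-5a+550) + (-15a+155)
  -5a^2-5a+550 = ((1/3)a+34/9)(-15a+155) + (-320/9)
  -15a+155 = ((27/64)a-279/64)(-320/9) + (0)
The last nonzero remainder is the constant -320/9, so the polynomials are coprime and gcd = 1.

1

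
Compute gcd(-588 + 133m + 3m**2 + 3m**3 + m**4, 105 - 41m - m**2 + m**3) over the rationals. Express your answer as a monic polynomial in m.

Apply the Euclidean algorithm:
  m**4 + 3m**3 + 3m**2 + 133m - 588 = (m + 4)(m**3 - m**2 - 41m + 105) + (48m**2 + 192m - 1008)
  m**3 - m**2 - 41m + 105 = ((1/48)m - 5/48)(48m**2 + 192m - 1008) + (0)
Last nonzero remainder: 48m**2 + 192m - 1008. Dividing through by 48 gives the monic gcd m**2 + 4m - 21.

-21 + 4m + m**2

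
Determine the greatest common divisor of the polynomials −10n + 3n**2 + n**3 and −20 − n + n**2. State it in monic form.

By polynomial division,
  n**3 + 3n**2 − 10n = (n + 4)(n**2 − n − 20) + (14n + 80)
  n**2 − n − 20 = ((1/14)n − 47/98)(14n + 80) + (900/49)
  14n + 80 = ((343/450)n + 196/45)(900/49) + (0)
The last nonzero remainder is the constant 900/49, so the polynomials are coprime and gcd = 1.

1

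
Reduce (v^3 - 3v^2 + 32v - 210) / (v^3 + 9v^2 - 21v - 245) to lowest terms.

(v^2 + 2v + 42)/(v^2 + 14v + 49)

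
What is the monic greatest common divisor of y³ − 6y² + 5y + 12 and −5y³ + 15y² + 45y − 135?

y − 3

Repeated division with remainder:
  y³ − 6y² + 5y + 12 = (−1/5)(−5y³ + 15y² + 45y − 135) + (−3y² + 14y − 15)
  −5y³ + 15y² + 45y − 135 = ((5/3)y + 25/9)(−3y² + 14y − 15) + ((280/9)y − 280/3)
  −3y² + 14y − 15 = (−(27/280)y + 9/56)((280/9)y − 280/3) + (0)
Last nonzero remainder: (280/9)y − 280/3. Dividing through by 280/9 gives the monic gcd y − 3.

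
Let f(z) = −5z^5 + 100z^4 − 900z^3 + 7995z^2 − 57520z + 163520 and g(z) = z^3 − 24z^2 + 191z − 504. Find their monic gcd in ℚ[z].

z^2 − 15z + 56

By polynomial division,
  −5z^5 + 100z^4 − 900z^3 + 7995z^2 − 57520z + 163520 = (−5z^2 − 20z − 425)(z^3 − 24z^2 + 191z − 504) + (−905z^2 + 13575z − 50680)
  z^3 − 24z^2 + 191z − 504 = (−(1/905)z + 9/905)(−905z^2 + 13575z − 50680) + (0)
Last nonzero remainder: −905z^2 + 13575z − 50680. Dividing through by −905 gives the monic gcd z^2 − 15z + 56.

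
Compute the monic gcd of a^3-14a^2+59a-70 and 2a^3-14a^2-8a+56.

a^2-9a+14

Euclidean algorithm in ℚ[a]:
  a^3-14a^2+59a-70 = (1/2)(2a^3-14a^2-8a+56) + (-7a^2+63a-98)
  2a^3-14a^2-8a+56 = (-(2/7)a-4/7)(-7a^2+63a-98) + (0)
Last nonzero remainder: -7a^2+63a-98. Dividing through by -7 gives the monic gcd a^2-9a+14.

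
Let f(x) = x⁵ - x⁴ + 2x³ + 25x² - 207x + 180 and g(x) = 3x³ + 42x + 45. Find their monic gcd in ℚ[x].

x² - x + 15

Apply the Euclidean algorithm:
  x⁵ - x⁴ + 2x³ + 25x² - 207x + 180 = ((1/3)x² - (1/3)x - 4)(3x³ + 42x + 45) + (24x² - 24x + 360)
  3x³ + 42x + 45 = ((1/8)x + 1/8)(24x² - 24x + 360) + (0)
Last nonzero remainder: 24x² - 24x + 360. Dividing through by 24 gives the monic gcd x² - x + 15.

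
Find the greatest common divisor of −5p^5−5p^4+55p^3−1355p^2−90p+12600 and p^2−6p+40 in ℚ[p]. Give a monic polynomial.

Apply the Euclidean algorithm:
  −5p^5−5p^4+55p^3−1355p^2−90p+12600 = (−5p^3−35p^2+45p+315)(p^2−6p+40) + (0)
The last nonzero remainder p^2−6p+40 is already monic.

p^2−6p+40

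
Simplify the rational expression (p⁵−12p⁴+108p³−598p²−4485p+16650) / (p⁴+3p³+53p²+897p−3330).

Repeated division with remainder:
  p⁵−12p⁴+108p³−598p²−4485p+16650 = (p−15)(p⁴+3p³+53p²+897p−3330) + (100p³−700p²+12300p−33300)
  p⁴+3p³+53p²+897p−3330 = ((1/100)p+1/10)(100p³−700p²+12300p−33300) + (0)
Last nonzero remainder: 100p³−700p²+12300p−33300. Dividing through by 100 gives the monic gcd p³−7p²+123p−333.
Cancel p³−7p²+123p−333 from numerator and denominator to get the reduced form.

(p²−5p−50)/(p+10)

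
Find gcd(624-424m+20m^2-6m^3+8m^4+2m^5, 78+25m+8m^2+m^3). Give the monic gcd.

Euclidean algorithm in ℚ[m]:
  2m^5+8m^4-6m^3+20m^2-424m+624 = (2m^2-8m+8)(m^3+8m^2+25m+78) + (0)
The last nonzero remainder m^3+8m^2+25m+78 is already monic.

78+25m+8m^2+m^3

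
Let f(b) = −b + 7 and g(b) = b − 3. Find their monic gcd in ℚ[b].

1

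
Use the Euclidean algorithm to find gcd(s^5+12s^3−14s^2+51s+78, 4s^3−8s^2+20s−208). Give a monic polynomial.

s^2+2s+13

By polynomial division,
  s^5+12s^3−14s^2+51s+78 = ((1/4)s^2+(1/2)s+11/4)(4s^3−8s^2+20s−208) + (50s^2+100s+650)
  4s^3−8s^2+20s−208 = ((2/25)s−8/25)(50s^2+100s+650) + (0)
Last nonzero remainder: 50s^2+100s+650. Dividing through by 50 gives the monic gcd s^2+2s+13.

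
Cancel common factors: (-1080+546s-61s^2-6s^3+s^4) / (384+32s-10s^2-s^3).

(-180+61s-s^3)/(64+16s+s^2)

By polynomial division,
  s^4-6s^3-61s^2+546s-1080 = (-s+16)(-s^3-10s^2+32s+384) + (131s^2+418s-7224)
  -s^3-10s^2+32s+384 = (-(1/131)s-892/17161)(131s^2+418s-7224) + (-(24336/17161)s+146016/17161)
  131s^2+418s-7224 = (-(2248091/24336)s-5165461/6084)(-(24336/17161)s+146016/17161) + (0)
Last nonzero remainder: -(24336/17161)s+146016/17161. Dividing through by -24336/17161 gives the monic gcd s-6.
Cancel s-6 from numerator and denominator to get the reduced form.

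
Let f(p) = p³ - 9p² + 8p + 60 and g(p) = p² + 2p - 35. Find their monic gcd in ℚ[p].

p - 5

Apply the Euclidean algorithm:
  p³ - 9p² + 8p + 60 = (p - 11)(p² + 2p - 35) + (65p - 325)
  p² + 2p - 35 = ((1/65)p + 7/65)(65p - 325) + (0)
Last nonzero remainder: 65p - 325. Dividing through by 65 gives the monic gcd p - 5.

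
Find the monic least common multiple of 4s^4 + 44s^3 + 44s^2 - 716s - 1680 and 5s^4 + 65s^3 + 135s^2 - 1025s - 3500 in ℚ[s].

By polynomial division,
  4s^4 + 44s^3 + 44s^2 - 716s - 1680 = (4/5)(5s^4 + 65s^3 + 135s^2 - 1025s - 3500) + (-8s^3 - 64s^2 + 104s + 1120)
  5s^4 + 65s^3 + 135s^2 - 1025s - 3500 = (-(5/8)s - 25/8)(-8s^3 - 64s^2 + 104s + 1120) + (0)
Last nonzero remainder: -8s^3 - 64s^2 + 104s + 1120. Dividing through by -8 gives the monic gcd s^3 + 8s^2 - 13s - 140.
Then lcm(f, g) = f·g / gcd(f, g); expanding and making the result monic gives the answer.

s^5 + 16s^4 + 66s^3 - 124s^2 - 1315s - 2100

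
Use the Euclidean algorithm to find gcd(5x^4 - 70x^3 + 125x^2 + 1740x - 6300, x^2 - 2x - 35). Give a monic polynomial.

x^2 - 2x - 35

By polynomial division,
  5x^4 - 70x^3 + 125x^2 + 1740x - 6300 = (5x^2 - 60x + 180)(x^2 - 2x - 35) + (0)
The last nonzero remainder x^2 - 2x - 35 is already monic.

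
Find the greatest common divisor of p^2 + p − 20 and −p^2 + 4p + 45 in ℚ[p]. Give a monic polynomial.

Repeated division with remainder:
  p^2 + p − 20 = (−1)(−p^2 + 4p + 45) + (5p + 25)
  −p^2 + 4p + 45 = (−(1/5)p + 9/5)(5p + 25) + (0)
Last nonzero remainder: 5p + 25. Dividing through by 5 gives the monic gcd p + 5.

p + 5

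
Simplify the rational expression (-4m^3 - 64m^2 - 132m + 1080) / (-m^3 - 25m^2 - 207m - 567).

(4m^2 + 28m - 120)/(m^2 + 16m + 63)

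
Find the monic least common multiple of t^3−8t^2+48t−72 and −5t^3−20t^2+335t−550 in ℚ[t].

t^5−2t^4−55t^3+656t^2−3072t+3960

Repeated division with remainder:
  t^3−8t^2+48t−72 = (−1/5)(−5t^3−20t^2+335t−550) + (−12t^2+115t−182)
  −5t^3−20t^2+335t−550 = ((5/12)t+815/144)(−12t^2+115t−182) + (−(34565/144)t+34565/72)
  −12t^2+115t−182 = ((1728/34565)t−13104/34565)(−(34565/144)t+34565/72) + (0)
Last nonzero remainder: −(34565/144)t+34565/72. Dividing through by −34565/144 gives the monic gcd t−2.
Then lcm(f, g) = f·g / gcd(f, g); expanding and making the result monic gives the answer.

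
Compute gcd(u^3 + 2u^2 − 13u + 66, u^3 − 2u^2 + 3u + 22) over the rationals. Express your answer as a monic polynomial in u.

By polynomial division,
  u^3 + 2u^2 − 13u + 66 = (u^3 − 2u^2 + 3u + 22) + (4u^2 − 16u + 44)
  u^3 − 2u^2 + 3u + 22 = ((1/4)u + 1/2)(4u^2 − 16u + 44) + (0)
Last nonzero remainder: 4u^2 − 16u + 44. Dividing through by 4 gives the monic gcd u^2 − 4u + 11.

u^2 − 4u + 11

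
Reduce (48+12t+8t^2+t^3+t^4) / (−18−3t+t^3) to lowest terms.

By polynomial division,
  t^4+t^3+8t^2+12t+48 = (t+1)(t^3−3t−18) + (11t^2+33t+66)
  t^3−3t−18 = ((1/11)t−3/11)(11t^2+33t+66) + (0)
Last nonzero remainder: 11t^2+33t+66. Dividing through by 11 gives the monic gcd t^2+3t+6.
Cancel t^2+3t+6 from numerator and denominator to get the reduced form.

(8−2t+t^2)/(−3+t)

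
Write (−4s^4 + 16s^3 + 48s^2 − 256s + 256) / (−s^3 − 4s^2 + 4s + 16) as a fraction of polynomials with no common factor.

(4s^2 − 24s + 32)/(s + 2)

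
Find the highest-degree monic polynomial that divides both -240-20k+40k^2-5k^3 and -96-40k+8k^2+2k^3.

By polynomial division,
  -5k^3+40k^2-20k-240 = (-5/2)(2k^3+8k^2-40k-96) + (60k^2-120k-480)
  2k^3+8k^2-40k-96 = ((1/30)k+1/5)(60k^2-120k-480) + (0)
Last nonzero remainder: 60k^2-120k-480. Dividing through by 60 gives the monic gcd k^2-2k-8.

-8-2k+k^2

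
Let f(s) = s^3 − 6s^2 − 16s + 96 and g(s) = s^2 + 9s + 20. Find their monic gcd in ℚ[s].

Apply the Euclidean algorithm:
  s^3 − 6s^2 − 16s + 96 = (s − 15)(s^2 + 9s + 20) + (99s + 396)
  s^2 + 9s + 20 = ((1/99)s + 5/99)(99s + 396) + (0)
Last nonzero remainder: 99s + 396. Dividing through by 99 gives the monic gcd s + 4.

s + 4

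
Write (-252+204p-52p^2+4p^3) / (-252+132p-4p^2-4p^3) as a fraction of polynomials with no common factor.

Apply the Euclidean algorithm:
  4p^3-52p^2+204p-252 = (-1)(-4p^3-4p^2+132p-252) + (-56p^2+336p-504)
  -4p^3-4p^2+132p-252 = ((1/14)p+1/2)(-56p^2+336p-504) + (0)
Last nonzero remainder: -56p^2+336p-504. Dividing through by -56 gives the monic gcd p^2-6p+9.
Cancel p^2-6p+9 from numerator and denominator to get the reduced form.

(7-p)/(7+p)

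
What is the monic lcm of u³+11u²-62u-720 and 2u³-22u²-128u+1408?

By polynomial division,
  u³+11u²-62u-720 = (1/2)(2u³-22u²-128u+1408) + (22u²+2u-1424)
  2u³-22u²-128u+1408 = ((1/11)u-122/121)(22u²+2u-1424) + ((420/121)u-3360/121)
  22u²+2u-1424 = ((1331/210)u+10769/210)((420/121)u-3360/121) + (0)
Last nonzero remainder: (420/121)u-3360/121. Dividing through by 420/121 gives the monic gcd u-8.
Then lcm(f, g) = f·g / gcd(f, g); expanding and making the result monic gives the answer.

u⁵+8u⁴-183u³-1502u²+7616u+63360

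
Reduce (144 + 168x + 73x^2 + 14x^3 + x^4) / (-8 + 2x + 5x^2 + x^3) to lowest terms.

(36 + 33x + 10x^2 + x^3)/(-2 + x + x^2)

Apply the Euclidean algorithm:
  x^4 + 14x^3 + 73x^2 + 168x + 144 = (x + 9)(x^3 + 5x^2 + 2x - 8) + (26x^2 + 158x + 216)
  x^3 + 5x^2 + 2x - 8 = ((1/26)x - 7/169)(26x^2 + 158x + 216) + ((40/169)x + 160/169)
  26x^2 + 158x + 216 = ((2197/20)x + 4563/20)((40/169)x + 160/169) + (0)
Last nonzero remainder: (40/169)x + 160/169. Dividing through by 40/169 gives the monic gcd x + 4.
Cancel x + 4 from numerator and denominator to get the reduced form.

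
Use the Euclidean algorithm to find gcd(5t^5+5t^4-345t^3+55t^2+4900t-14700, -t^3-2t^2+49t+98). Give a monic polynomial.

t^2-49

Apply the Euclidean algorithm:
  5t^5+5t^4-345t^3+55t^2+4900t-14700 = (-5t^2+5t+90)(-t^3-2t^2+49t+98) + (480t^2-23520)
  -t^3-2t^2+49t+98 = (-(1/480)t-1/240)(480t^2-23520) + (0)
Last nonzero remainder: 480t^2-23520. Dividing through by 480 gives the monic gcd t^2-49.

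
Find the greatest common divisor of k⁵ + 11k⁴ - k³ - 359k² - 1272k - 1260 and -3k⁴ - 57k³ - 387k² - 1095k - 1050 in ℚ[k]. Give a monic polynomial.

k³ + 14k² + 59k + 70

Repeated division with remainder:
  k⁵ + 11k⁴ - k³ - 359k² - 1272k - 1260 = (-(1/3)k + 8/3)(-3k⁴ - 57k³ - 387k² - 1095k - 1050) + (22k³ + 308k² + 1298k + 1540)
  -3k⁴ - 57k³ - 387k² - 1095k - 1050 = (-(3/22)k - 15/22)(22k³ + 308k² + 1298k + 1540) + (0)
Last nonzero remainder: 22k³ + 308k² + 1298k + 1540. Dividing through by 22 gives the monic gcd k³ + 14k² + 59k + 70.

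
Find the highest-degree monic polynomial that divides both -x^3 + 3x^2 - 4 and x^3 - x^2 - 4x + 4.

x - 2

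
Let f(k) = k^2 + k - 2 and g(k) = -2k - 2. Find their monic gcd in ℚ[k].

Euclidean algorithm in ℚ[k]:
  k^2 + k - 2 = (-(1/2)k)(-2k - 2) + (-2)
  -2k - 2 = (k + 1)(-2) + (0)
The last nonzero remainder is the constant -2, so the polynomials are coprime and gcd = 1.

1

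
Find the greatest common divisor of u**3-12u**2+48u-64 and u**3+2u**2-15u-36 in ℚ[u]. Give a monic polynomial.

u-4

Apply the Euclidean algorithm:
  u**3-12u**2+48u-64 = (u**3+2u**2-15u-36) + (-14u**2+63u-28)
  u**3+2u**2-15u-36 = (-(1/14)u-13/28)(-14u**2+63u-28) + ((49/4)u-49)
  -14u**2+63u-28 = (-(8/7)u+4/7)((49/4)u-49) + (0)
Last nonzero remainder: (49/4)u-49. Dividing through by 49/4 gives the monic gcd u-4.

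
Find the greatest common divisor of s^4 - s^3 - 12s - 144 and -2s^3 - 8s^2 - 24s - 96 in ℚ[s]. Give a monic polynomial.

Repeated division with remainder:
  s^4 - s^3 - 12s - 144 = (-(1/2)s + 5/2)(-2s^3 - 8s^2 - 24s - 96) + (8s^2 + 96)
  -2s^3 - 8s^2 - 24s - 96 = (-(1/4)s - 1)(8s^2 + 96) + (0)
Last nonzero remainder: 8s^2 + 96. Dividing through by 8 gives the monic gcd s^2 + 12.

s^2 + 12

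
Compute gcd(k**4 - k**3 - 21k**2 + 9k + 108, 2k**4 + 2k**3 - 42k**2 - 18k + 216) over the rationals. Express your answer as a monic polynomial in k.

Apply the Euclidean algorithm:
  k**4 - k**3 - 21k**2 + 9k + 108 = (1/2)(2k**4 + 2k**3 - 42k**2 - 18k + 216) + (-2k**3 + 18k)
  2k**4 + 2k**3 - 42k**2 - 18k + 216 = (-k - 1)(-2k**3 + 18k) + (-24k**2 + 216)
  -2k**3 + 18k = ((1/12)k)(-24k**2 + 216) + (0)
Last nonzero remainder: -24k**2 + 216. Dividing through by -24 gives the monic gcd k**2 - 9.

k**2 - 9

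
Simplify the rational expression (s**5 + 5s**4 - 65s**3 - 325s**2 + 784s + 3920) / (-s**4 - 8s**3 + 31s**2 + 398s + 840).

(-s**2 - 3s + 28)/(s + 6)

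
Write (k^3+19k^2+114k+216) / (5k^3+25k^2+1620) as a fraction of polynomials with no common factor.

(k^2+10k+24)/(5k^2-20k+180)

Euclidean algorithm in ℚ[k]:
  k^3+19k^2+114k+216 = (1/5)(5k^3+25k^2+1620) + (14k^2+114k-108)
  5k^3+25k^2+1620 = ((5/14)k-55/49)(14k^2+114k-108) + ((8160/49)k+73440/49)
  14k^2+114k-108 = ((343/4080)k-49/680)((8160/49)k+73440/49) + (0)
Last nonzero remainder: (8160/49)k+73440/49. Dividing through by 8160/49 gives the monic gcd k+9.
Cancel k+9 from numerator and denominator to get the reduced form.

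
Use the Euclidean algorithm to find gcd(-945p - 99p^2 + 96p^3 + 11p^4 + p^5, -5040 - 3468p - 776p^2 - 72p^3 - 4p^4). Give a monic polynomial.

315 + 138p + 14p^2 + p^3

By polynomial division,
  p^5 + 11p^4 + 96p^3 - 99p^2 - 945p = (-(1/4)p + 7/4)(-4p^4 - 72p^3 - 776p^2 - 3468p - 5040) + (28p^3 + 392p^2 + 3864p + 8820)
  -4p^4 - 72p^3 - 776p^2 - 3468p - 5040 = (-(1/7)p - 4/7)(28p^3 + 392p^2 + 3864p + 8820) + (0)
Last nonzero remainder: 28p^3 + 392p^2 + 3864p + 8820. Dividing through by 28 gives the monic gcd p^3 + 14p^2 + 138p + 315.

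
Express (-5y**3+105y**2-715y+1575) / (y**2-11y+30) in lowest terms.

(-5y**2+80y-315)/(y-6)

Apply the Euclidean algorithm:
  -5y**3+105y**2-715y+1575 = (-5y+50)(y**2-11y+30) + (-15y+75)
  y**2-11y+30 = (-(1/15)y+2/5)(-15y+75) + (0)
Last nonzero remainder: -15y+75. Dividing through by -15 gives the monic gcd y-5.
Cancel y-5 from numerator and denominator to get the reduced form.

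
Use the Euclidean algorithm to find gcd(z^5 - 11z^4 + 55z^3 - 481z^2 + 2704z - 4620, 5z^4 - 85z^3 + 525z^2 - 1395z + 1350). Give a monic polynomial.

Apply the Euclidean algorithm:
  z^5 - 11z^4 + 55z^3 - 481z^2 + 2704z - 4620 = ((1/5)z + 6/5)(5z^4 - 85z^3 + 525z^2 - 1395z + 1350) + (52z^3 - 832z^2 + 4108z - 6240)
  5z^4 - 85z^3 + 525z^2 - 1395z + 1350 = ((5/52)z - 5/52)(52z^3 - 832z^2 + 4108z - 6240) + (50z^2 - 400z + 750)
  52z^3 - 832z^2 + 4108z - 6240 = ((26/25)z - 208/25)(50z^2 - 400z + 750) + (0)
Last nonzero remainder: 50z^2 - 400z + 750. Dividing through by 50 gives the monic gcd z^2 - 8z + 15.

z^2 - 8z + 15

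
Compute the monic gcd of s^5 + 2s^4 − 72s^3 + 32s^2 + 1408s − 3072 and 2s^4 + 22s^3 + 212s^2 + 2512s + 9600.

By polynomial division,
  s^5 + 2s^4 − 72s^3 + 32s^2 + 1408s − 3072 = ((1/2)s − 9/2)(2s^4 + 22s^3 + 212s^2 + 2512s + 9600) + (−79s^3 − 270s^2 + 7912s + 40128)
  2s^4 + 22s^3 + 212s^2 + 2512s + 9600 = (−(2/79)s − 1198/6241)(−79s^3 − 270s^2 + 7912s + 40128) + ((2249728/6241)s^2 + (31496192/6241)s + 107986944/6241)
  −79s^3 − 270s^2 + 7912s + 40128 = (−(493039/2249728)s + 1304369/562432)((2249728/6241)s^2 + (31496192/6241)s + 107986944/6241) + (0)
Last nonzero remainder: (2249728/6241)s^2 + (31496192/6241)s + 107986944/6241. Dividing through by 2249728/6241 gives the monic gcd s^2 + 14s + 48.

s^2 + 14s + 48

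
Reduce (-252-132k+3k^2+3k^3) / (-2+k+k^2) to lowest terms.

(-126-3k+3k^2)/(-1+k)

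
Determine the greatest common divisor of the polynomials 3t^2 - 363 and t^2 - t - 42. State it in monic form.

Euclidean algorithm in ℚ[t]:
  3t^2 - 363 = (3)(t^2 - t - 42) + (3t - 237)
  t^2 - t - 42 = ((1/3)t + 26)(3t - 237) + (6120)
  3t - 237 = ((1/2040)t - 79/2040)(6120) + (0)
The last nonzero remainder is the constant 6120, so the polynomials are coprime and gcd = 1.

1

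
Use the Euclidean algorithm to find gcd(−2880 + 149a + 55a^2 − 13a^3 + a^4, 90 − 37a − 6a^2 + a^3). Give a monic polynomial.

−45 − 4a + a^2

By polynomial division,
  a^4 − 13a^3 + 55a^2 + 149a − 2880 = (a − 7)(a^3 − 6a^2 − 37a + 90) + (50a^2 − 200a − 2250)
  a^3 − 6a^2 − 37a + 90 = ((1/50)a − 1/25)(50a^2 − 200a − 2250) + (0)
Last nonzero remainder: 50a^2 − 200a − 2250. Dividing through by 50 gives the monic gcd a^2 − 4a − 45.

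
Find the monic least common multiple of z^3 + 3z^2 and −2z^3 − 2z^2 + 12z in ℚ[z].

Euclidean algorithm in ℚ[z]:
  z^3 + 3z^2 = (−1/2)(−2z^3 − 2z^2 + 12z) + (2z^2 + 6z)
  −2z^3 − 2z^2 + 12z = (−z + 2)(2z^2 + 6z) + (0)
Last nonzero remainder: 2z^2 + 6z. Dividing through by 2 gives the monic gcd z^2 + 3z.
Then lcm(f, g) = f·g / gcd(f, g); expanding and making the result monic gives the answer.

z^4 + z^3 − 6z^2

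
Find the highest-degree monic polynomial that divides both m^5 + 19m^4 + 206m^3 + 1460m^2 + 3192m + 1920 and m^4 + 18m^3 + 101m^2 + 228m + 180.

m^2 + 12m + 20

Euclidean algorithm in ℚ[m]:
  m^5 + 19m^4 + 206m^3 + 1460m^2 + 3192m + 1920 = (m + 1)(m^4 + 18m^3 + 101m^2 + 228m + 180) + (87m^3 + 1131m^2 + 2784m + 1740)
  m^4 + 18m^3 + 101m^2 + 228m + 180 = ((1/87)m + 5/87)(87m^3 + 1131m^2 + 2784m + 1740) + (4m^2 + 48m + 80)
  87m^3 + 1131m^2 + 2784m + 1740 = ((87/4)m + 87/4)(4m^2 + 48m + 80) + (0)
Last nonzero remainder: 4m^2 + 48m + 80. Dividing through by 4 gives the monic gcd m^2 + 12m + 20.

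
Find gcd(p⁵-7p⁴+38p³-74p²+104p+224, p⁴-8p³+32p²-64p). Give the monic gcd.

p²-4p+16

Apply the Euclidean algorithm:
  p⁵-7p⁴+38p³-74p²+104p+224 = (p+1)(p⁴-8p³+32p²-64p) + (14p³-42p²+168p+224)
  p⁴-8p³+32p²-64p = ((1/14)p-5/14)(14p³-42p²+168p+224) + (5p²-20p+80)
  14p³-42p²+168p+224 = ((14/5)p+14/5)(5p²-20p+80) + (0)
Last nonzero remainder: 5p²-20p+80. Dividing through by 5 gives the monic gcd p²-4p+16.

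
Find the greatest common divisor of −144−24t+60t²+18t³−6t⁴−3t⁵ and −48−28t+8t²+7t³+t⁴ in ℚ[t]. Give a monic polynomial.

Euclidean algorithm in ℚ[t]:
  −3t⁵−6t⁴+18t³+60t²−24t−144 = (−3t+15)(t⁴+7t³+8t²−28t−48) + (−63t³−144t²+252t+576)
  t⁴+7t³+8t²−28t−48 = (−(1/63)t−11/147)(−63t³−144t²+252t+576) + ((60/49)t²−240/49)
  −63t³−144t²+252t+576 = (−(1029/20)t−588/5)((60/49)t²−240/49) + (0)
Last nonzero remainder: (60/49)t²−240/49. Dividing through by 60/49 gives the monic gcd t²−4.

−4+t²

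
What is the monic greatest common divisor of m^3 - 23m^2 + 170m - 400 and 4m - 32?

m - 8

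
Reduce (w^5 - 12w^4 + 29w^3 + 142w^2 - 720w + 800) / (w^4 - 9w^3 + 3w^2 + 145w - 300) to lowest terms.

(w^2 - 6w + 8)/(w - 3)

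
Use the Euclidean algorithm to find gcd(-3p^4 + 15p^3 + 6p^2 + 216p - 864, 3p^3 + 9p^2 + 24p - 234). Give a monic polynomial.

Repeated division with remainder:
  -3p^4 + 15p^3 + 6p^2 + 216p - 864 = (-p + 8)(3p^3 + 9p^2 + 24p - 234) + (-42p^2 - 210p + 1008)
  3p^3 + 9p^2 + 24p - 234 = (-(1/14)p + 1/7)(-42p^2 - 210p + 1008) + (126p - 378)
  -42p^2 - 210p + 1008 = (-(1/3)p - 8/3)(126p - 378) + (0)
Last nonzero remainder: 126p - 378. Dividing through by 126 gives the monic gcd p - 3.

p - 3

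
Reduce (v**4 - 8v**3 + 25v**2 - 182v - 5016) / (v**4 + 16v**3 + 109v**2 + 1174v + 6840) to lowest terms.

By polynomial division,
  v**4 - 8v**3 + 25v**2 - 182v - 5016 = (v**4 + 16v**3 + 109v**2 + 1174v + 6840) + (-24v**3 - 84v**2 - 1356v - 11856)
  v**4 + 16v**3 + 109v**2 + 1174v + 6840 = (-(1/24)v - 25/48)(-24v**3 - 84v**2 - 1356v - 11856) + ((35/4)v**2 - (105/4)v + 665)
  -24v**3 - 84v**2 - 1356v - 11856 = (-(96/35)v - 624/35)((35/4)v**2 - (105/4)v + 665) + (0)
Last nonzero remainder: (35/4)v**2 - (105/4)v + 665. Dividing through by 35/4 gives the monic gcd v**2 - 3v + 76.
Cancel v**2 - 3v + 76 from numerator and denominator to get the reduced form.

(v**2 - 5v - 66)/(v**2 + 19v + 90)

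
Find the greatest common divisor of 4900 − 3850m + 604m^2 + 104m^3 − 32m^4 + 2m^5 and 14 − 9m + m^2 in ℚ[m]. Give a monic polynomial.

Apply the Euclidean algorithm:
  2m^5 − 32m^4 + 104m^3 + 604m^2 − 3850m + 4900 = (2m^3 − 14m^2 − 50m + 350)(m^2 − 9m + 14) + (0)
The last nonzero remainder m^2 − 9m + 14 is already monic.

14 − 9m + m^2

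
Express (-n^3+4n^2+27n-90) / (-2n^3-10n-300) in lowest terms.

Euclidean algorithm in ℚ[n]:
  -n^3+4n^2+27n-90 = (1/2)(-2n^3-10n-300) + (4n^2+32n+60)
  -2n^3-10n-300 = (-(1/2)n+4)(4n^2+32n+60) + (-108n-540)
  4n^2+32n+60 = (-(1/27)n-1/9)(-108n-540) + (0)
Last nonzero remainder: -108n-540. Dividing through by -108 gives the monic gcd n+5.
Cancel n+5 from numerator and denominator to get the reduced form.

(n^2-9n+18)/(2n^2-10n+60)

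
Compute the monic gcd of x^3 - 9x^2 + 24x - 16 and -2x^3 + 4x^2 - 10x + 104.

x - 4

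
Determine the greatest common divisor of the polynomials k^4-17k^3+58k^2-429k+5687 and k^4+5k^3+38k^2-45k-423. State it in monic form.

k^2+5k+47

Repeated division with remainder:
  k^4-17k^3+58k^2-429k+5687 = (k^4+5k^3+38k^2-45k-423) + (-22k^3+20k^2-384k+6110)
  k^4+5k^3+38k^2-45k-423 = (-(1/22)k-65/242)(-22k^3+20k^2-384k+6110) + ((3136/121)k^2+(15680/121)k+147392/121)
  -22k^3+20k^2-384k+6110 = (-(1331/1568)k+7865/1568)((3136/121)k^2+(15680/121)k+147392/121) + (0)
Last nonzero remainder: (3136/121)k^2+(15680/121)k+147392/121. Dividing through by 3136/121 gives the monic gcd k^2+5k+47.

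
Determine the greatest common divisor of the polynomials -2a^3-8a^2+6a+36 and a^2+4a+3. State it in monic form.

a+3

Euclidean algorithm in ℚ[a]:
  -2a^3-8a^2+6a+36 = (-2a)(a^2+4a+3) + (12a+36)
  a^2+4a+3 = ((1/12)a+1/12)(12a+36) + (0)
Last nonzero remainder: 12a+36. Dividing through by 12 gives the monic gcd a+3.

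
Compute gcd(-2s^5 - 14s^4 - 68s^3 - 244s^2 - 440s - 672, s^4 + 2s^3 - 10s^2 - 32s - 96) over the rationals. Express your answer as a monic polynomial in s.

By polynomial division,
  -2s^5 - 14s^4 - 68s^3 - 244s^2 - 440s - 672 = (-2s - 10)(s^4 + 2s^3 - 10s^2 - 32s - 96) + (-68s^3 - 408s^2 - 952s - 1632)
  s^4 + 2s^3 - 10s^2 - 32s - 96 = (-(1/68)s + 1/17)(-68s^3 - 408s^2 - 952s - 1632) + (0)
Last nonzero remainder: -68s^3 - 408s^2 - 952s - 1632. Dividing through by -68 gives the monic gcd s^3 + 6s^2 + 14s + 24.

s^3 + 6s^2 + 14s + 24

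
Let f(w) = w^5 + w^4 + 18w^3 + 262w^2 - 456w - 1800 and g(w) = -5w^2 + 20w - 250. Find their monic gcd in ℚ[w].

Repeated division with remainder:
  w^5 + w^4 + 18w^3 + 262w^2 - 456w - 1800 = (-(1/5)w^3 - w^2 + (12/5)w + 36/5)(-5w^2 + 20w - 250) + (0)
Last nonzero remainder: -5w^2 + 20w - 250. Dividing through by -5 gives the monic gcd w^2 - 4w + 50.

w^2 - 4w + 50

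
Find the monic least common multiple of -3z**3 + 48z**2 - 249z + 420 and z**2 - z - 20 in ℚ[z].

z**4 - 12z**3 + 19z**2 + 192z - 560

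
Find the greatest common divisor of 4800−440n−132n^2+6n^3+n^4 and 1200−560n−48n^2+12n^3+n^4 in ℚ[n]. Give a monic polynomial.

By polynomial division,
  n^4+6n^3−132n^2−440n+4800 = (n^4+12n^3−48n^2−560n+1200) + (−6n^3−84n^2+120n+3600)
  n^4+12n^3−48n^2−560n+1200 = (−(1/6)n+1/3)(−6n^3−84n^2+120n+3600) + (0)
Last nonzero remainder: −6n^3−84n^2+120n+3600. Dividing through by −6 gives the monic gcd n^3+14n^2−20n−600.

−600−20n+14n^2+n^3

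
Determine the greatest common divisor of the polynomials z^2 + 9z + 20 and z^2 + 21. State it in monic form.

1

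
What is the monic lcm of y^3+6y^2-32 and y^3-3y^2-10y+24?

Repeated division with remainder:
  y^3+6y^2-32 = (y^3-3y^2-10y+24) + (9y^2+10y-56)
  y^3-3y^2-10y+24 = ((1/9)y-37/81)(9y^2+10y-56) + ((64/81)y-128/81)
  9y^2+10y-56 = ((729/64)y+567/16)((64/81)y-128/81) + (0)
Last nonzero remainder: (64/81)y-128/81. Dividing through by 64/81 gives the monic gcd y-2.
Then lcm(f, g) = f·g / gcd(f, g); expanding and making the result monic gives the answer.

y^5+5y^4-18y^3-104y^2+32y+384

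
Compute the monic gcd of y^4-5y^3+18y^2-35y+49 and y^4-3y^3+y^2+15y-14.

y^2-4y+7

Repeated division with remainder:
  y^4-5y^3+18y^2-35y+49 = (y^4-3y^3+y^2+15y-14) + (-2y^3+17y^2-50y+63)
  y^4-3y^3+y^2+15y-14 = (-(1/2)y-11/4)(-2y^3+17y^2-50y+63) + ((91/4)y^2-91y+637/4)
  -2y^3+17y^2-50y+63 = (-(8/91)y+36/91)((91/4)y^2-91y+637/4) + (0)
Last nonzero remainder: (91/4)y^2-91y+637/4. Dividing through by 91/4 gives the monic gcd y^2-4y+7.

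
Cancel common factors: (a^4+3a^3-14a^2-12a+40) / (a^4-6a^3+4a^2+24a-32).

(a+5)/(a-4)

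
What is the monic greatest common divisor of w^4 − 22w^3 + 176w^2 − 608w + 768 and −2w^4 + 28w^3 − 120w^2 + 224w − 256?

w^2 − 12w + 32

Apply the Euclidean algorithm:
  w^4 − 22w^3 + 176w^2 − 608w + 768 = (−1/2)(−2w^4 + 28w^3 − 120w^2 + 224w − 256) + (−8w^3 + 116w^2 − 496w + 640)
  −2w^4 + 28w^3 − 120w^2 + 224w − 256 = ((1/4)w + 1/8)(−8w^3 + 116w^2 − 496w + 640) + (−(21/2)w^2 + 126w − 336)
  −8w^3 + 116w^2 − 496w + 640 = ((16/21)w − 40/21)(−(21/2)w^2 + 126w − 336) + (0)
Last nonzero remainder: −(21/2)w^2 + 126w − 336. Dividing through by −21/2 gives the monic gcd w^2 − 12w + 32.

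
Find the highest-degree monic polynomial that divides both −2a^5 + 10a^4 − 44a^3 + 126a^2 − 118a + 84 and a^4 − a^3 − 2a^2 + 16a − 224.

Apply the Euclidean algorithm:
  −2a^5 + 10a^4 − 44a^3 + 126a^2 − 118a + 84 = (−2a + 8)(a^4 − a^3 − 2a^2 + 16a − 224) + (−40a^3 + 174a^2 − 694a + 1876)
  a^4 − a^3 − 2a^2 + 16a − 224 = (−(1/40)a − 67/800)(−40a^3 + 174a^2 − 694a + 1876) + (−(1911/400)a^2 + (1911/400)a − 13377/200)
  −40a^3 + 174a^2 − 694a + 1876 = ((16000/1911)a − 53600/1911)(−(1911/400)a^2 + (1911/400)a − 13377/200) + (0)
Last nonzero remainder: −(1911/400)a^2 + (1911/400)a − 13377/200. Dividing through by −1911/400 gives the monic gcd a^2 − a + 14.

a^2 − a + 14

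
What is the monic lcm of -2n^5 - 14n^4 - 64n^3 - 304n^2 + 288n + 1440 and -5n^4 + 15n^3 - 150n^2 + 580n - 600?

By polynomial division,
  -2n^5 - 14n^4 - 64n^3 - 304n^2 + 288n + 1440 = ((2/5)n + 4)(-5n^4 + 15n^3 - 150n^2 + 580n - 600) + (-64n^3 + 64n^2 - 1792n + 3840)
  -5n^4 + 15n^3 - 150n^2 + 580n - 600 = ((5/64)n - 5/32)(-64n^3 + 64n^2 - 1792n + 3840) + (0)
Last nonzero remainder: -64n^3 + 64n^2 - 1792n + 3840. Dividing through by -64 gives the monic gcd n^3 - n^2 + 28n - 60.
Then lcm(f, g) = f·g / gcd(f, g); expanding and making the result monic gives the answer.

n^6 + 5n^5 + 18n^4 + 88n^3 - 448n^2 - 432n + 1440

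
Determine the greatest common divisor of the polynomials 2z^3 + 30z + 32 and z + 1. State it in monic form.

z + 1

By polynomial division,
  2z^3 + 30z + 32 = (2z^2 − 2z + 32)(z + 1) + (0)
The last nonzero remainder z + 1 is already monic.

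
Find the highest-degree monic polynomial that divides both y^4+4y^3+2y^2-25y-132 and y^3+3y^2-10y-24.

Repeated division with remainder:
  y^4+4y^3+2y^2-25y-132 = (y+1)(y^3+3y^2-10y-24) + (9y^2+9y-108)
  y^3+3y^2-10y-24 = ((1/9)y+2/9)(9y^2+9y-108) + (0)
Last nonzero remainder: 9y^2+9y-108. Dividing through by 9 gives the monic gcd y^2+y-12.

y^2+y-12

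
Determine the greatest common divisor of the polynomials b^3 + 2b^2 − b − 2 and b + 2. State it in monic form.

b + 2

Apply the Euclidean algorithm:
  b^3 + 2b^2 − b − 2 = (b^2 − 1)(b + 2) + (0)
The last nonzero remainder b + 2 is already monic.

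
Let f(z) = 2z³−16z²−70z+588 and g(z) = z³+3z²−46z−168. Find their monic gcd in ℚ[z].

Repeated division with remainder:
  2z³−16z²−70z+588 = (2)(z³+3z²−46z−168) + (−22z²+22z+924)
  z³+3z²−46z−168 = (−(1/22)z−2/11)(−22z²+22z+924) + (0)
Last nonzero remainder: −22z²+22z+924. Dividing through by −22 gives the monic gcd z²−z−42.

z²−z−42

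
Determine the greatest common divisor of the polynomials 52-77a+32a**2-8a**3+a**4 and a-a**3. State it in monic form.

-1+a

Apply the Euclidean algorithm:
  a**4-8a**3+32a**2-77a+52 = (-a+8)(-a**3+a) + (33a**2-85a+52)
  -a**3+a = (-(1/33)a-85/1089)(33a**2-85a+52) + (-(4420/1089)a+4420/1089)
  33a**2-85a+52 = (-(35937/4420)a+1089/85)(-(4420/1089)a+4420/1089) + (0)
Last nonzero remainder: -(4420/1089)a+4420/1089. Dividing through by -4420/1089 gives the monic gcd a-1.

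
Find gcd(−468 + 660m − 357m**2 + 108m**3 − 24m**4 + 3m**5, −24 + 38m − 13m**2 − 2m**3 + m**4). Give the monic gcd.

6 − 5m + m**2

Apply the Euclidean algorithm:
  3m**5 − 24m**4 + 108m**3 − 357m**2 + 660m − 468 = (3m − 18)(m**4 − 2m**3 − 13m**2 + 38m − 24) + (111m**3 − 705m**2 + 1416m − 900)
  m**4 − 2m**3 − 13m**2 + 38m − 24 = ((1/111)m + 161/4107)(111m**3 − 705m**2 + 1416m − 900) + ((2574/1369)m**2 − (12870/1369)m + 15444/1369)
  111m**3 − 705m**2 + 1416m − 900 = ((50653/858)m − 34225/429)((2574/1369)m**2 − (12870/1369)m + 15444/1369) + (0)
Last nonzero remainder: (2574/1369)m**2 − (12870/1369)m + 15444/1369. Dividing through by 2574/1369 gives the monic gcd m**2 − 5m + 6.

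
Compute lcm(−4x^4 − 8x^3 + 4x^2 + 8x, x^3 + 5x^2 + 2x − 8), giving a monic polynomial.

x^5 + 6x^4 + 7x^3 − 6x^2 − 8x

Apply the Euclidean algorithm:
  −4x^4 − 8x^3 + 4x^2 + 8x = (−4x + 12)(x^3 + 5x^2 + 2x − 8) + (−48x^2 − 48x + 96)
  x^3 + 5x^2 + 2x − 8 = (−(1/48)x − 1/12)(−48x^2 − 48x + 96) + (0)
Last nonzero remainder: −48x^2 − 48x + 96. Dividing through by −48 gives the monic gcd x^2 + x − 2.
Then lcm(f, g) = f·g / gcd(f, g); expanding and making the result monic gives the answer.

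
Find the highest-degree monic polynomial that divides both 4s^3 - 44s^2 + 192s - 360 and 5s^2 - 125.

By polynomial division,
  4s^3 - 44s^2 + 192s - 360 = ((4/5)s - 44/5)(5s^2 - 125) + (292s - 1460)
  5s^2 - 125 = ((5/292)s + 25/292)(292s - 1460) + (0)
Last nonzero remainder: 292s - 1460. Dividing through by 292 gives the monic gcd s - 5.

s - 5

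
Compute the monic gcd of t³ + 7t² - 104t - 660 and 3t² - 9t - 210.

Repeated division with remainder:
  t³ + 7t² - 104t - 660 = ((1/3)t + 10/3)(3t² - 9t - 210) + (-4t + 40)
  3t² - 9t - 210 = (-(3/4)t - 21/4)(-4t + 40) + (0)
Last nonzero remainder: -4t + 40. Dividing through by -4 gives the monic gcd t - 10.

t - 10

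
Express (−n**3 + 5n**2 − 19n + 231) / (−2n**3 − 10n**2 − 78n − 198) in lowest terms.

Repeated division with remainder:
  −n**3 + 5n**2 − 19n + 231 = (1/2)(−2n**3 − 10n**2 − 78n − 198) + (10n**2 + 20n + 330)
  −2n**3 − 10n**2 − 78n − 198 = (−(1/5)n − 3/5)(10n**2 + 20n + 330) + (0)
Last nonzero remainder: 10n**2 + 20n + 330. Dividing through by 10 gives the monic gcd n**2 + 2n + 33.
Cancel n**2 + 2n + 33 from numerator and denominator to get the reduced form.

(n − 7)/(2n + 6)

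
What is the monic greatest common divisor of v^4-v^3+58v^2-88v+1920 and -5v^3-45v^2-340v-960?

Euclidean algorithm in ℚ[v]:
  v^4-v^3+58v^2-88v+1920 = (-(1/5)v+2)(-5v^3-45v^2-340v-960) + (80v^2+400v+3840)
  -5v^3-45v^2-340v-960 = (-(1/16)v-1/4)(80v^2+400v+3840) + (0)
Last nonzero remainder: 80v^2+400v+3840. Dividing through by 80 gives the monic gcd v^2+5v+48.

v^2+5v+48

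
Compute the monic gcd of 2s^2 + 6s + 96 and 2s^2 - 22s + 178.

1

By polynomial division,
  2s^2 + 6s + 96 = (2s^2 - 22s + 178) + (28s - 82)
  2s^2 - 22s + 178 = ((1/14)s - 113/196)(28s - 82) + (12811/98)
  28s - 82 = ((2744/12811)s - 8036/12811)(12811/98) + (0)
The last nonzero remainder is the constant 12811/98, so the polynomials are coprime and gcd = 1.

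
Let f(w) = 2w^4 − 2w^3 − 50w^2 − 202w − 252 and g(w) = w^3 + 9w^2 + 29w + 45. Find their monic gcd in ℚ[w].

By polynomial division,
  2w^4 − 2w^3 − 50w^2 − 202w − 252 = (2w − 20)(w^3 + 9w^2 + 29w + 45) + (72w^2 + 288w + 648)
  w^3 + 9w^2 + 29w + 45 = ((1/72)w + 5/72)(72w^2 + 288w + 648) + (0)
Last nonzero remainder: 72w^2 + 288w + 648. Dividing through by 72 gives the monic gcd w^2 + 4w + 9.

w^2 + 4w + 9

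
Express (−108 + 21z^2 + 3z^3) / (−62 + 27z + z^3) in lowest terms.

(54 + 27z + 3z^2)/(31 + 2z + z^2)

By polynomial division,
  3z^3 + 21z^2 − 108 = (3)(z^3 + 27z − 62) + (21z^2 − 81z + 78)
  z^3 + 27z − 62 = ((1/21)z + 9/49)(21z^2 − 81z + 78) + ((1870/49)z − 3740/49)
  21z^2 − 81z + 78 = ((1029/1870)z − 1911/1870)((1870/49)z − 3740/49) + (0)
Last nonzero remainder: (1870/49)z − 3740/49. Dividing through by 1870/49 gives the monic gcd z − 2.
Cancel z − 2 from numerator and denominator to get the reduced form.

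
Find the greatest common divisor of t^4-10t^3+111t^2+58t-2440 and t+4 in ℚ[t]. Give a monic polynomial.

t+4

Euclidean algorithm in ℚ[t]:
  t^4-10t^3+111t^2+58t-2440 = (t^3-14t^2+167t-610)(t+4) + (0)
The last nonzero remainder t+4 is already monic.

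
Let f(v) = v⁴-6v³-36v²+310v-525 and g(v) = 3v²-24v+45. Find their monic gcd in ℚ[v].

v²-8v+15

Apply the Euclidean algorithm:
  v⁴-6v³-36v²+310v-525 = ((1/3)v²+(2/3)v-35/3)(3v²-24v+45) + (0)
Last nonzero remainder: 3v²-24v+45. Dividing through by 3 gives the monic gcd v²-8v+15.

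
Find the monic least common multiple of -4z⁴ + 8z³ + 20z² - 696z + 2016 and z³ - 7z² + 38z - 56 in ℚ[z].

z⁵ - 4z⁴ - z³ + 184z² - 852z + 1008

By polynomial division,
  -4z⁴ + 8z³ + 20z² - 696z + 2016 = (-4z - 20)(z³ - 7z² + 38z - 56) + (32z² - 160z + 896)
  z³ - 7z² + 38z - 56 = ((1/32)z - 1/16)(32z² - 160z + 896) + (0)
Last nonzero remainder: 32z² - 160z + 896. Dividing through by 32 gives the monic gcd z² - 5z + 28.
Then lcm(f, g) = f·g / gcd(f, g); expanding and making the result monic gives the answer.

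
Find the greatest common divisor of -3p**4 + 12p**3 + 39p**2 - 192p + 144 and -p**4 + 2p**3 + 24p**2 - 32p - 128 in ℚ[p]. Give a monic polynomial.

Apply the Euclidean algorithm:
  -3p**4 + 12p**3 + 39p**2 - 192p + 144 = (3)(-p**4 + 2p**3 + 24p**2 - 32p - 128) + (6p**3 - 33p**2 - 96p + 528)
  -p**4 + 2p**3 + 24p**2 - 32p - 128 = (-(1/6)p - 7/12)(6p**3 - 33p**2 - 96p + 528) + (-(45/4)p**2 + 180)
  6p**3 - 33p**2 - 96p + 528 = (-(8/15)p + 44/15)(-(45/4)p**2 + 180) + (0)
Last nonzero remainder: -(45/4)p**2 + 180. Dividing through by -45/4 gives the monic gcd p**2 - 16.

p**2 - 16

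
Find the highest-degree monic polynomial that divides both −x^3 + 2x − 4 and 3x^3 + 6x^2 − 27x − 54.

x + 2

Euclidean algorithm in ℚ[x]:
  −x^3 + 2x − 4 = (−1/3)(3x^3 + 6x^2 − 27x − 54) + (2x^2 − 7x − 22)
  3x^3 + 6x^2 − 27x − 54 = ((3/2)x + 33/4)(2x^2 − 7x − 22) + ((255/4)x + 255/2)
  2x^2 − 7x − 22 = ((8/255)x − 44/255)((255/4)x + 255/2) + (0)
Last nonzero remainder: (255/4)x + 255/2. Dividing through by 255/4 gives the monic gcd x + 2.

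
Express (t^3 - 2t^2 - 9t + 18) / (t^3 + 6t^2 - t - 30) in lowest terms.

(t - 3)/(t + 5)

Repeated division with remainder:
  t^3 - 2t^2 - 9t + 18 = (t^3 + 6t^2 - t - 30) + (-8t^2 - 8t + 48)
  t^3 + 6t^2 - t - 30 = (-(1/8)t - 5/8)(-8t^2 - 8t + 48) + (0)
Last nonzero remainder: -8t^2 - 8t + 48. Dividing through by -8 gives the monic gcd t^2 + t - 6.
Cancel t^2 + t - 6 from numerator and denominator to get the reduced form.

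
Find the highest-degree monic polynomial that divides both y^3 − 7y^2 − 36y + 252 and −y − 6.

Repeated division with remainder:
  y^3 − 7y^2 − 36y + 252 = (−y^2 + 13y − 42)(−y − 6) + (0)
Last nonzero remainder: −y − 6. Dividing through by −1 gives the monic gcd y + 6.

y + 6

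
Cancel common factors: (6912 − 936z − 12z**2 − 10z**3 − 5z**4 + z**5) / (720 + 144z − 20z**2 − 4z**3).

(192 − 26z + 5z**2 − z**3)/(20 + 4z)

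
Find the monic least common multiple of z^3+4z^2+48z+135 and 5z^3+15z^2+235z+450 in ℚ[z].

z^4+6z^3+56z^2+231z+270

Euclidean algorithm in ℚ[z]:
  z^3+4z^2+48z+135 = (1/5)(5z^3+15z^2+235z+450) + (z^2+z+45)
  5z^3+15z^2+235z+450 = (5z+10)(z^2+z+45) + (0)
The last nonzero remainder z^2+z+45 is already monic.
Then lcm(f, g) = f·g / gcd(f, g); expanding and making the result monic gives the answer.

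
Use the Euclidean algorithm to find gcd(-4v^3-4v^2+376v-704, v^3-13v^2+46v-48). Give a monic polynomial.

v^2-10v+16

Apply the Euclidean algorithm:
  -4v^3-4v^2+376v-704 = (-4)(v^3-13v^2+46v-48) + (-56v^2+560v-896)
  v^3-13v^2+46v-48 = (-(1/56)v+3/56)(-56v^2+560v-896) + (0)
Last nonzero remainder: -56v^2+560v-896. Dividing through by -56 gives the monic gcd v^2-10v+16.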